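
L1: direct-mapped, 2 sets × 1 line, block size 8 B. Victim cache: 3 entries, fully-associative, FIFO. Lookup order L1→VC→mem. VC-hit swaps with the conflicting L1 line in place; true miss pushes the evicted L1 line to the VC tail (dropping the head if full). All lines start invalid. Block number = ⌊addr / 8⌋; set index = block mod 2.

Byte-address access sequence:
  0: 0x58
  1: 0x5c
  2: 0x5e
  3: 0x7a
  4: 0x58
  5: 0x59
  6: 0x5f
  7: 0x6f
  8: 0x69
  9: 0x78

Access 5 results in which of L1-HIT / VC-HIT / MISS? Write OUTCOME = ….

OUTCOME = L1-HIT

  [0] addr=0x58 blk=11 s=1: MISS | VC []
  [1] addr=0x5c blk=11 s=1: L1-HIT | VC []
  [2] addr=0x5e blk=11 s=1: L1-HIT | VC []
  [3] addr=0x7a blk=15 s=1: MISS | VC [11]
  [4] addr=0x58 blk=11 s=1: VC-HIT | VC [15]
  [5] addr=0x59 blk=11 s=1: L1-HIT | VC [15]
  [6] addr=0x5f blk=11 s=1: L1-HIT | VC [15]
  [7] addr=0x6f blk=13 s=1: MISS | VC [15, 11]
  [8] addr=0x69 blk=13 s=1: L1-HIT | VC [15, 11]
  [9] addr=0x78 blk=15 s=1: VC-HIT | VC [13, 11]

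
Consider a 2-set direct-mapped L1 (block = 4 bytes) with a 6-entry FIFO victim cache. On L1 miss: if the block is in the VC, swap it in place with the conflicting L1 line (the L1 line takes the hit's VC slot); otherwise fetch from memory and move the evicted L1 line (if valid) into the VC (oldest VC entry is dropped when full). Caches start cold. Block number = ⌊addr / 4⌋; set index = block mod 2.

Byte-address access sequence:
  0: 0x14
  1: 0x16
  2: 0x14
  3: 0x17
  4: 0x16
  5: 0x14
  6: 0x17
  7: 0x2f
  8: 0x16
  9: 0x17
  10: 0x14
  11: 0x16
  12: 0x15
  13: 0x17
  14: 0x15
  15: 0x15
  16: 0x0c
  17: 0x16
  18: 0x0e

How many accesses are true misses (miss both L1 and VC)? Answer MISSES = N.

#0 0x14→b5/s1 MISS; vc=[]
#1 0x16→b5/s1 L1-HIT; vc=[]
#2 0x14→b5/s1 L1-HIT; vc=[]
#3 0x17→b5/s1 L1-HIT; vc=[]
#4 0x16→b5/s1 L1-HIT; vc=[]
#5 0x14→b5/s1 L1-HIT; vc=[]
#6 0x17→b5/s1 L1-HIT; vc=[]
#7 0x2f→b11/s1 MISS; vc=[5]
#8 0x16→b5/s1 VC-HIT; vc=[11]
#9 0x17→b5/s1 L1-HIT; vc=[11]
#10 0x14→b5/s1 L1-HIT; vc=[11]
#11 0x16→b5/s1 L1-HIT; vc=[11]
#12 0x15→b5/s1 L1-HIT; vc=[11]
#13 0x17→b5/s1 L1-HIT; vc=[11]
#14 0x15→b5/s1 L1-HIT; vc=[11]
#15 0x15→b5/s1 L1-HIT; vc=[11]
#16 0xc→b3/s1 MISS; vc=[11,5]
#17 0x16→b5/s1 VC-HIT; vc=[11,3]
#18 0xe→b3/s1 VC-HIT; vc=[11,5]

MISSES = 3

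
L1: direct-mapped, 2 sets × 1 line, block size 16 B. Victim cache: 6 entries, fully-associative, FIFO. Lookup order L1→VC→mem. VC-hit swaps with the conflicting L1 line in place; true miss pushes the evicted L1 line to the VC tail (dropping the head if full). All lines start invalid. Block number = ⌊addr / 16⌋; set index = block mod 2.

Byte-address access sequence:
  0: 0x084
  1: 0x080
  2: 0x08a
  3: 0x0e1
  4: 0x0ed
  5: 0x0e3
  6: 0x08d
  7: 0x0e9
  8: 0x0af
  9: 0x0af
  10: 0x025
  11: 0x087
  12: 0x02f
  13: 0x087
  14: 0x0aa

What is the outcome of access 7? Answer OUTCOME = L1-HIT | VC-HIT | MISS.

OUTCOME = VC-HIT

  [0] addr=0x84 blk=8 s=0: MISS | VC []
  [1] addr=0x80 blk=8 s=0: L1-HIT | VC []
  [2] addr=0x8a blk=8 s=0: L1-HIT | VC []
  [3] addr=0xe1 blk=14 s=0: MISS | VC [8]
  [4] addr=0xed blk=14 s=0: L1-HIT | VC [8]
  [5] addr=0xe3 blk=14 s=0: L1-HIT | VC [8]
  [6] addr=0x8d blk=8 s=0: VC-HIT | VC [14]
  [7] addr=0xe9 blk=14 s=0: VC-HIT | VC [8]
  [8] addr=0xaf blk=10 s=0: MISS | VC [8, 14]
  [9] addr=0xaf blk=10 s=0: L1-HIT | VC [8, 14]
  [10] addr=0x25 blk=2 s=0: MISS | VC [8, 14, 10]
  [11] addr=0x87 blk=8 s=0: VC-HIT | VC [2, 14, 10]
  [12] addr=0x2f blk=2 s=0: VC-HIT | VC [8, 14, 10]
  [13] addr=0x87 blk=8 s=0: VC-HIT | VC [2, 14, 10]
  [14] addr=0xaa blk=10 s=0: VC-HIT | VC [2, 14, 8]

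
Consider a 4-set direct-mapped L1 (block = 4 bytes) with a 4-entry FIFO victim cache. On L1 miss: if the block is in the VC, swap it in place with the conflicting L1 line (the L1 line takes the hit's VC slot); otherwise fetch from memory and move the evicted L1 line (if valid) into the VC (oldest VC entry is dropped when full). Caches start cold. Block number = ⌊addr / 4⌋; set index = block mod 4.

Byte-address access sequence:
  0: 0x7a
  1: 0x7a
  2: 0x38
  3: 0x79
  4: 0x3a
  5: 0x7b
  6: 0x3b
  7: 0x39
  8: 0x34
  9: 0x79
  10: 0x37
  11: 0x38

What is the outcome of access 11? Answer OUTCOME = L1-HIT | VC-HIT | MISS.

OUTCOME = VC-HIT

#0 0x7a→b30/s2 MISS; vc=[]
#1 0x7a→b30/s2 L1-HIT; vc=[]
#2 0x38→b14/s2 MISS; vc=[30]
#3 0x79→b30/s2 VC-HIT; vc=[14]
#4 0x3a→b14/s2 VC-HIT; vc=[30]
#5 0x7b→b30/s2 VC-HIT; vc=[14]
#6 0x3b→b14/s2 VC-HIT; vc=[30]
#7 0x39→b14/s2 L1-HIT; vc=[30]
#8 0x34→b13/s1 MISS; vc=[30]
#9 0x79→b30/s2 VC-HIT; vc=[14]
#10 0x37→b13/s1 L1-HIT; vc=[14]
#11 0x38→b14/s2 VC-HIT; vc=[30]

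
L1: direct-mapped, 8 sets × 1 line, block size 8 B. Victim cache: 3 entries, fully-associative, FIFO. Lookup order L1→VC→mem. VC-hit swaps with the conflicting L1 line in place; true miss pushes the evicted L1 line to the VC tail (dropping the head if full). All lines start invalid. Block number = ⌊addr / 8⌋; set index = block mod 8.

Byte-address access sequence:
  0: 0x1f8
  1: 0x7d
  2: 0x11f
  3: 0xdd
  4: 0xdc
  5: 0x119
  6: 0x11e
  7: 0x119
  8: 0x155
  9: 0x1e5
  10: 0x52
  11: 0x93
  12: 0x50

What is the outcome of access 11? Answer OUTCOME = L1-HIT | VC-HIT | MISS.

OUTCOME = MISS

0: 0x1f8 (blk 63, set 7) → MISS  vc=[]
1: 0x7d (blk 15, set 7) → MISS  vc=[63]
2: 0x11f (blk 35, set 3) → MISS  vc=[63]
3: 0xdd (blk 27, set 3) → MISS  vc=[63, 35]
4: 0xdc (blk 27, set 3) → L1-HIT  vc=[63, 35]
5: 0x119 (blk 35, set 3) → VC-HIT  vc=[63, 27]
6: 0x11e (blk 35, set 3) → L1-HIT  vc=[63, 27]
7: 0x119 (blk 35, set 3) → L1-HIT  vc=[63, 27]
8: 0x155 (blk 42, set 2) → MISS  vc=[63, 27]
9: 0x1e5 (blk 60, set 4) → MISS  vc=[63, 27]
10: 0x52 (blk 10, set 2) → MISS  vc=[63, 27, 42]
11: 0x93 (blk 18, set 2) → MISS  vc=[27, 42, 10]
12: 0x50 (blk 10, set 2) → VC-HIT  vc=[27, 42, 18]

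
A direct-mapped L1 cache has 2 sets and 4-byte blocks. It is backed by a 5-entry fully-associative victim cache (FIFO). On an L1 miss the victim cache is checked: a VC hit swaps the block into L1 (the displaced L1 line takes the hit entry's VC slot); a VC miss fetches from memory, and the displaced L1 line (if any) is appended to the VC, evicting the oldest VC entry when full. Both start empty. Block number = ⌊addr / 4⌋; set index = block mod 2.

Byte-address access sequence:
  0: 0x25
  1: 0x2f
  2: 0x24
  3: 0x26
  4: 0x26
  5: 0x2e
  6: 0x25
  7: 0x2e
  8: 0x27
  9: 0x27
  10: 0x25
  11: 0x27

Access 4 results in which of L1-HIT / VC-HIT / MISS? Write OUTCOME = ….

#0 0x25→b9/s1 MISS; vc=[]
#1 0x2f→b11/s1 MISS; vc=[9]
#2 0x24→b9/s1 VC-HIT; vc=[11]
#3 0x26→b9/s1 L1-HIT; vc=[11]
#4 0x26→b9/s1 L1-HIT; vc=[11]
#5 0x2e→b11/s1 VC-HIT; vc=[9]
#6 0x25→b9/s1 VC-HIT; vc=[11]
#7 0x2e→b11/s1 VC-HIT; vc=[9]
#8 0x27→b9/s1 VC-HIT; vc=[11]
#9 0x27→b9/s1 L1-HIT; vc=[11]
#10 0x25→b9/s1 L1-HIT; vc=[11]
#11 0x27→b9/s1 L1-HIT; vc=[11]

OUTCOME = L1-HIT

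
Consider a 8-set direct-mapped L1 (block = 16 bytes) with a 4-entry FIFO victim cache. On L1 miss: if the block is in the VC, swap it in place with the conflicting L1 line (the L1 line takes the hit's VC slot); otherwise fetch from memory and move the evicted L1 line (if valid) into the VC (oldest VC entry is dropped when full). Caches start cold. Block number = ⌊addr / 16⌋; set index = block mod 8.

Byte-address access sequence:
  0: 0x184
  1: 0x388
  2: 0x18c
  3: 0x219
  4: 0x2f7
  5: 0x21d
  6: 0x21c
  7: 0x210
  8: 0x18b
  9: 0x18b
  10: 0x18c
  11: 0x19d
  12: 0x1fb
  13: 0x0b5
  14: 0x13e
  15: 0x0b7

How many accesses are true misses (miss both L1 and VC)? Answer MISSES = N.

MISSES = 8

0: 0x184 (blk 24, set 0) → MISS  vc=[]
1: 0x388 (blk 56, set 0) → MISS  vc=[24]
2: 0x18c (blk 24, set 0) → VC-HIT  vc=[56]
3: 0x219 (blk 33, set 1) → MISS  vc=[56]
4: 0x2f7 (blk 47, set 7) → MISS  vc=[56]
5: 0x21d (blk 33, set 1) → L1-HIT  vc=[56]
6: 0x21c (blk 33, set 1) → L1-HIT  vc=[56]
7: 0x210 (blk 33, set 1) → L1-HIT  vc=[56]
8: 0x18b (blk 24, set 0) → L1-HIT  vc=[56]
9: 0x18b (blk 24, set 0) → L1-HIT  vc=[56]
10: 0x18c (blk 24, set 0) → L1-HIT  vc=[56]
11: 0x19d (blk 25, set 1) → MISS  vc=[56, 33]
12: 0x1fb (blk 31, set 7) → MISS  vc=[56, 33, 47]
13: 0xb5 (blk 11, set 3) → MISS  vc=[56, 33, 47]
14: 0x13e (blk 19, set 3) → MISS  vc=[56, 33, 47, 11]
15: 0xb7 (blk 11, set 3) → VC-HIT  vc=[56, 33, 47, 19]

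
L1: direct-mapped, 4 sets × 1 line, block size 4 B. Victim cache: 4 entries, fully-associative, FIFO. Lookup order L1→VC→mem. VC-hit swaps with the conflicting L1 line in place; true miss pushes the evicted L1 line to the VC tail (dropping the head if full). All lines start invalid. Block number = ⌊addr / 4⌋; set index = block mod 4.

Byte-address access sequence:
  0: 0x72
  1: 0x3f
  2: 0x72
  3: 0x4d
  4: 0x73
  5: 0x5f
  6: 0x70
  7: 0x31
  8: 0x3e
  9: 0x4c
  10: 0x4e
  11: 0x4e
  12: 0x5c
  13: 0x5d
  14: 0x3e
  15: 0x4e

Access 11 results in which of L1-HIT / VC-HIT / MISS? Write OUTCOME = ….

OUTCOME = L1-HIT

0: 0x72 (blk 28, set 0) → MISS  vc=[]
1: 0x3f (blk 15, set 3) → MISS  vc=[]
2: 0x72 (blk 28, set 0) → L1-HIT  vc=[]
3: 0x4d (blk 19, set 3) → MISS  vc=[15]
4: 0x73 (blk 28, set 0) → L1-HIT  vc=[15]
5: 0x5f (blk 23, set 3) → MISS  vc=[15, 19]
6: 0x70 (blk 28, set 0) → L1-HIT  vc=[15, 19]
7: 0x31 (blk 12, set 0) → MISS  vc=[15, 19, 28]
8: 0x3e (blk 15, set 3) → VC-HIT  vc=[23, 19, 28]
9: 0x4c (blk 19, set 3) → VC-HIT  vc=[23, 15, 28]
10: 0x4e (blk 19, set 3) → L1-HIT  vc=[23, 15, 28]
11: 0x4e (blk 19, set 3) → L1-HIT  vc=[23, 15, 28]
12: 0x5c (blk 23, set 3) → VC-HIT  vc=[19, 15, 28]
13: 0x5d (blk 23, set 3) → L1-HIT  vc=[19, 15, 28]
14: 0x3e (blk 15, set 3) → VC-HIT  vc=[19, 23, 28]
15: 0x4e (blk 19, set 3) → VC-HIT  vc=[15, 23, 28]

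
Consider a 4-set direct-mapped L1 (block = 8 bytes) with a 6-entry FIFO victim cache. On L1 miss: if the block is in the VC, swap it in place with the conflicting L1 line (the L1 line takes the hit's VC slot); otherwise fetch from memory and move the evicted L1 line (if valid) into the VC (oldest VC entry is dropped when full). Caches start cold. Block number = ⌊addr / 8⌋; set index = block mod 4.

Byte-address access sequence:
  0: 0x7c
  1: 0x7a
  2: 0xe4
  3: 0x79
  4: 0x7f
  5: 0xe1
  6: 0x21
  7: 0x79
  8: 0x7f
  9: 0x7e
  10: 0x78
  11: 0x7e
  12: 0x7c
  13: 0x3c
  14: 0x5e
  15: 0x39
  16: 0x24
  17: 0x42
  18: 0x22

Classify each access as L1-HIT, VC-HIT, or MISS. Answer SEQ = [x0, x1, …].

#0 0x7c→b15/s3 MISS; vc=[]
#1 0x7a→b15/s3 L1-HIT; vc=[]
#2 0xe4→b28/s0 MISS; vc=[]
#3 0x79→b15/s3 L1-HIT; vc=[]
#4 0x7f→b15/s3 L1-HIT; vc=[]
#5 0xe1→b28/s0 L1-HIT; vc=[]
#6 0x21→b4/s0 MISS; vc=[28]
#7 0x79→b15/s3 L1-HIT; vc=[28]
#8 0x7f→b15/s3 L1-HIT; vc=[28]
#9 0x7e→b15/s3 L1-HIT; vc=[28]
#10 0x78→b15/s3 L1-HIT; vc=[28]
#11 0x7e→b15/s3 L1-HIT; vc=[28]
#12 0x7c→b15/s3 L1-HIT; vc=[28]
#13 0x3c→b7/s3 MISS; vc=[28,15]
#14 0x5e→b11/s3 MISS; vc=[28,15,7]
#15 0x39→b7/s3 VC-HIT; vc=[28,15,11]
#16 0x24→b4/s0 L1-HIT; vc=[28,15,11]
#17 0x42→b8/s0 MISS; vc=[28,15,11,4]
#18 0x22→b4/s0 VC-HIT; vc=[28,15,11,8]

SEQ = [MISS, L1-HIT, MISS, L1-HIT, L1-HIT, L1-HIT, MISS, L1-HIT, L1-HIT, L1-HIT, L1-HIT, L1-HIT, L1-HIT, MISS, MISS, VC-HIT, L1-HIT, MISS, VC-HIT]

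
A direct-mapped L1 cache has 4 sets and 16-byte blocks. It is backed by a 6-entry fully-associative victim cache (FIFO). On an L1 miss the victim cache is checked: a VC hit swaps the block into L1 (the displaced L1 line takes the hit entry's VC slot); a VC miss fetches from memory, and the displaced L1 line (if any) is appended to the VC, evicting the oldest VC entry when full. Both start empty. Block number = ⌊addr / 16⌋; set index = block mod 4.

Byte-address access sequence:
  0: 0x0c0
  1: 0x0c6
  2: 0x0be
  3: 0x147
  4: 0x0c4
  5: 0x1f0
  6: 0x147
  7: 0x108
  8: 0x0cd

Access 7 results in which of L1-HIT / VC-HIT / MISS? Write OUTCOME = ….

0: 0xc0 (blk 12, set 0) → MISS  vc=[]
1: 0xc6 (blk 12, set 0) → L1-HIT  vc=[]
2: 0xbe (blk 11, set 3) → MISS  vc=[]
3: 0x147 (blk 20, set 0) → MISS  vc=[12]
4: 0xc4 (blk 12, set 0) → VC-HIT  vc=[20]
5: 0x1f0 (blk 31, set 3) → MISS  vc=[20, 11]
6: 0x147 (blk 20, set 0) → VC-HIT  vc=[12, 11]
7: 0x108 (blk 16, set 0) → MISS  vc=[12, 11, 20]
8: 0xcd (blk 12, set 0) → VC-HIT  vc=[16, 11, 20]

OUTCOME = MISS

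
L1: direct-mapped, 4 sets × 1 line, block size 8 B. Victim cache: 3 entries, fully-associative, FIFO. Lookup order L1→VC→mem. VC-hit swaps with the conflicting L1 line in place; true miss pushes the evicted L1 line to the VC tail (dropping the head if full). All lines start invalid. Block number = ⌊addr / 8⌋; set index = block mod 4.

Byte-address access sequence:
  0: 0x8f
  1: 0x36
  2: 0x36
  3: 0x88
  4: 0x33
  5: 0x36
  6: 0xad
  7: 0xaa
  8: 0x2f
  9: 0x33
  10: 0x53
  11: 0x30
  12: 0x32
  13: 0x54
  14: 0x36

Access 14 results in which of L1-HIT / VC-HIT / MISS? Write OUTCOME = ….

  [0] addr=0x8f blk=17 s=1: MISS | VC []
  [1] addr=0x36 blk=6 s=2: MISS | VC []
  [2] addr=0x36 blk=6 s=2: L1-HIT | VC []
  [3] addr=0x88 blk=17 s=1: L1-HIT | VC []
  [4] addr=0x33 blk=6 s=2: L1-HIT | VC []
  [5] addr=0x36 blk=6 s=2: L1-HIT | VC []
  [6] addr=0xad blk=21 s=1: MISS | VC [17]
  [7] addr=0xaa blk=21 s=1: L1-HIT | VC [17]
  [8] addr=0x2f blk=5 s=1: MISS | VC [17, 21]
  [9] addr=0x33 blk=6 s=2: L1-HIT | VC [17, 21]
  [10] addr=0x53 blk=10 s=2: MISS | VC [17, 21, 6]
  [11] addr=0x30 blk=6 s=2: VC-HIT | VC [17, 21, 10]
  [12] addr=0x32 blk=6 s=2: L1-HIT | VC [17, 21, 10]
  [13] addr=0x54 blk=10 s=2: VC-HIT | VC [17, 21, 6]
  [14] addr=0x36 blk=6 s=2: VC-HIT | VC [17, 21, 10]

OUTCOME = VC-HIT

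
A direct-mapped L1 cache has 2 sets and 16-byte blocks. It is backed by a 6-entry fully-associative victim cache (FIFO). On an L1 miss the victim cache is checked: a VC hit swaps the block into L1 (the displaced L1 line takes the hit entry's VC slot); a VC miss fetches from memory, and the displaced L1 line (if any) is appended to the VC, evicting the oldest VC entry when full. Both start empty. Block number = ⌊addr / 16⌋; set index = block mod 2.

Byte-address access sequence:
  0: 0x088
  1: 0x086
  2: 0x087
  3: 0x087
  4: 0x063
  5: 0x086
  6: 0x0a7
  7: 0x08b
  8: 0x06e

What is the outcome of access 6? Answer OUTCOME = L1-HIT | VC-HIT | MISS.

OUTCOME = MISS

#0 0x88→b8/s0 MISS; vc=[]
#1 0x86→b8/s0 L1-HIT; vc=[]
#2 0x87→b8/s0 L1-HIT; vc=[]
#3 0x87→b8/s0 L1-HIT; vc=[]
#4 0x63→b6/s0 MISS; vc=[8]
#5 0x86→b8/s0 VC-HIT; vc=[6]
#6 0xa7→b10/s0 MISS; vc=[6,8]
#7 0x8b→b8/s0 VC-HIT; vc=[6,10]
#8 0x6e→b6/s0 VC-HIT; vc=[8,10]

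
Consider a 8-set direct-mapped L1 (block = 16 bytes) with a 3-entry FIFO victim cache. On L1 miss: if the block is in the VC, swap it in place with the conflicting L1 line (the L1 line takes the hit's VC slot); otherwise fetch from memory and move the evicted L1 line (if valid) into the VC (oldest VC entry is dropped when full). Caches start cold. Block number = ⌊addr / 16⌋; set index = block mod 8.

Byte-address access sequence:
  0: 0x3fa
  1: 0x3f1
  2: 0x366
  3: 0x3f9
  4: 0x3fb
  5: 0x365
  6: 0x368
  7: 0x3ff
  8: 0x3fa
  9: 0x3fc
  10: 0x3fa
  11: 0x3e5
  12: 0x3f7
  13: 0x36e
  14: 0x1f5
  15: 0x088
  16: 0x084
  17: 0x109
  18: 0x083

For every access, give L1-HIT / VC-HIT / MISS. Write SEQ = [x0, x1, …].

SEQ = [MISS, L1-HIT, MISS, L1-HIT, L1-HIT, L1-HIT, L1-HIT, L1-HIT, L1-HIT, L1-HIT, L1-HIT, MISS, L1-HIT, VC-HIT, MISS, MISS, L1-HIT, MISS, VC-HIT]

#0 0x3fa→b63/s7 MISS; vc=[]
#1 0x3f1→b63/s7 L1-HIT; vc=[]
#2 0x366→b54/s6 MISS; vc=[]
#3 0x3f9→b63/s7 L1-HIT; vc=[]
#4 0x3fb→b63/s7 L1-HIT; vc=[]
#5 0x365→b54/s6 L1-HIT; vc=[]
#6 0x368→b54/s6 L1-HIT; vc=[]
#7 0x3ff→b63/s7 L1-HIT; vc=[]
#8 0x3fa→b63/s7 L1-HIT; vc=[]
#9 0x3fc→b63/s7 L1-HIT; vc=[]
#10 0x3fa→b63/s7 L1-HIT; vc=[]
#11 0x3e5→b62/s6 MISS; vc=[54]
#12 0x3f7→b63/s7 L1-HIT; vc=[54]
#13 0x36e→b54/s6 VC-HIT; vc=[62]
#14 0x1f5→b31/s7 MISS; vc=[62,63]
#15 0x88→b8/s0 MISS; vc=[62,63]
#16 0x84→b8/s0 L1-HIT; vc=[62,63]
#17 0x109→b16/s0 MISS; vc=[62,63,8]
#18 0x83→b8/s0 VC-HIT; vc=[62,63,16]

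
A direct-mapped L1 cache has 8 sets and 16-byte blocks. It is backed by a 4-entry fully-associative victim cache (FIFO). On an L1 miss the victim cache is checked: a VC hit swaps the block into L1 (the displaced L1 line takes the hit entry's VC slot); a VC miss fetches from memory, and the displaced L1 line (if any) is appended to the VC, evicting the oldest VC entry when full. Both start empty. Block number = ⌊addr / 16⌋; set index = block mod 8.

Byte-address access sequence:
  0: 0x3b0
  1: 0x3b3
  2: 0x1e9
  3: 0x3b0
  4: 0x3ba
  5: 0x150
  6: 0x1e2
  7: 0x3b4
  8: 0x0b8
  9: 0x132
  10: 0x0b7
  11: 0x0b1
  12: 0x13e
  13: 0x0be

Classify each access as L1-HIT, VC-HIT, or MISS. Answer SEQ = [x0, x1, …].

  [0] addr=0x3b0 blk=59 s=3: MISS | VC []
  [1] addr=0x3b3 blk=59 s=3: L1-HIT | VC []
  [2] addr=0x1e9 blk=30 s=6: MISS | VC []
  [3] addr=0x3b0 blk=59 s=3: L1-HIT | VC []
  [4] addr=0x3ba blk=59 s=3: L1-HIT | VC []
  [5] addr=0x150 blk=21 s=5: MISS | VC []
  [6] addr=0x1e2 blk=30 s=6: L1-HIT | VC []
  [7] addr=0x3b4 blk=59 s=3: L1-HIT | VC []
  [8] addr=0xb8 blk=11 s=3: MISS | VC [59]
  [9] addr=0x132 blk=19 s=3: MISS | VC [59, 11]
  [10] addr=0xb7 blk=11 s=3: VC-HIT | VC [59, 19]
  [11] addr=0xb1 blk=11 s=3: L1-HIT | VC [59, 19]
  [12] addr=0x13e blk=19 s=3: VC-HIT | VC [59, 11]
  [13] addr=0xbe blk=11 s=3: VC-HIT | VC [59, 19]

SEQ = [MISS, L1-HIT, MISS, L1-HIT, L1-HIT, MISS, L1-HIT, L1-HIT, MISS, MISS, VC-HIT, L1-HIT, VC-HIT, VC-HIT]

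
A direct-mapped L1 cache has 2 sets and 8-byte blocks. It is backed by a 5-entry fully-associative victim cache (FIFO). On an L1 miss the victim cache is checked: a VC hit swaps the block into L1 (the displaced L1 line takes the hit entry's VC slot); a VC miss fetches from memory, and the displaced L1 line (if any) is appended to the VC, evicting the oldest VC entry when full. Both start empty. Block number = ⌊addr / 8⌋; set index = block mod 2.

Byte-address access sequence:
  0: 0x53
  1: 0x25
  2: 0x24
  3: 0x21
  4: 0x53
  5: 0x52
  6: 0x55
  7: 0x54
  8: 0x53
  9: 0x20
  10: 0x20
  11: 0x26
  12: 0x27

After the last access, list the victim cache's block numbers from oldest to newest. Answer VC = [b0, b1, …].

#0 0x53→b10/s0 MISS; vc=[]
#1 0x25→b4/s0 MISS; vc=[10]
#2 0x24→b4/s0 L1-HIT; vc=[10]
#3 0x21→b4/s0 L1-HIT; vc=[10]
#4 0x53→b10/s0 VC-HIT; vc=[4]
#5 0x52→b10/s0 L1-HIT; vc=[4]
#6 0x55→b10/s0 L1-HIT; vc=[4]
#7 0x54→b10/s0 L1-HIT; vc=[4]
#8 0x53→b10/s0 L1-HIT; vc=[4]
#9 0x20→b4/s0 VC-HIT; vc=[10]
#10 0x20→b4/s0 L1-HIT; vc=[10]
#11 0x26→b4/s0 L1-HIT; vc=[10]
#12 0x27→b4/s0 L1-HIT; vc=[10]

VC = [10]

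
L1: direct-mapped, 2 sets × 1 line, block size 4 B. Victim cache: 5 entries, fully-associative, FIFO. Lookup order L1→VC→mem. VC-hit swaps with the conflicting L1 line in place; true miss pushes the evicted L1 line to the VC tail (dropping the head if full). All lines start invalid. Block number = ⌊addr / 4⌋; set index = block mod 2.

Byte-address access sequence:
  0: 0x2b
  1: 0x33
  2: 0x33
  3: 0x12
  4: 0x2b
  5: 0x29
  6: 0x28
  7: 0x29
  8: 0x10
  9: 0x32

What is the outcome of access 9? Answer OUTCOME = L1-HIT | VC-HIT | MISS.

OUTCOME = VC-HIT

0: 0x2b (blk 10, set 0) → MISS  vc=[]
1: 0x33 (blk 12, set 0) → MISS  vc=[10]
2: 0x33 (blk 12, set 0) → L1-HIT  vc=[10]
3: 0x12 (blk 4, set 0) → MISS  vc=[10, 12]
4: 0x2b (blk 10, set 0) → VC-HIT  vc=[4, 12]
5: 0x29 (blk 10, set 0) → L1-HIT  vc=[4, 12]
6: 0x28 (blk 10, set 0) → L1-HIT  vc=[4, 12]
7: 0x29 (blk 10, set 0) → L1-HIT  vc=[4, 12]
8: 0x10 (blk 4, set 0) → VC-HIT  vc=[10, 12]
9: 0x32 (blk 12, set 0) → VC-HIT  vc=[10, 4]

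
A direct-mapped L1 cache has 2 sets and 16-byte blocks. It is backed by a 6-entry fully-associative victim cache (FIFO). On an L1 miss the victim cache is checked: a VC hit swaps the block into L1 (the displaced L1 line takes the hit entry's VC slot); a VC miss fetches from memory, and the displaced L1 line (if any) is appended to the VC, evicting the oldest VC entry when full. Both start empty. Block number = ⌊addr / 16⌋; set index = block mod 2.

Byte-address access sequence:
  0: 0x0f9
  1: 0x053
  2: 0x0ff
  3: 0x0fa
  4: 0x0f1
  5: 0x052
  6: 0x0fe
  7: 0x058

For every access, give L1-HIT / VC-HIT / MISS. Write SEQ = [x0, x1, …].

SEQ = [MISS, MISS, VC-HIT, L1-HIT, L1-HIT, VC-HIT, VC-HIT, VC-HIT]

  [0] addr=0xf9 blk=15 s=1: MISS | VC []
  [1] addr=0x53 blk=5 s=1: MISS | VC [15]
  [2] addr=0xff blk=15 s=1: VC-HIT | VC [5]
  [3] addr=0xfa blk=15 s=1: L1-HIT | VC [5]
  [4] addr=0xf1 blk=15 s=1: L1-HIT | VC [5]
  [5] addr=0x52 blk=5 s=1: VC-HIT | VC [15]
  [6] addr=0xfe blk=15 s=1: VC-HIT | VC [5]
  [7] addr=0x58 blk=5 s=1: VC-HIT | VC [15]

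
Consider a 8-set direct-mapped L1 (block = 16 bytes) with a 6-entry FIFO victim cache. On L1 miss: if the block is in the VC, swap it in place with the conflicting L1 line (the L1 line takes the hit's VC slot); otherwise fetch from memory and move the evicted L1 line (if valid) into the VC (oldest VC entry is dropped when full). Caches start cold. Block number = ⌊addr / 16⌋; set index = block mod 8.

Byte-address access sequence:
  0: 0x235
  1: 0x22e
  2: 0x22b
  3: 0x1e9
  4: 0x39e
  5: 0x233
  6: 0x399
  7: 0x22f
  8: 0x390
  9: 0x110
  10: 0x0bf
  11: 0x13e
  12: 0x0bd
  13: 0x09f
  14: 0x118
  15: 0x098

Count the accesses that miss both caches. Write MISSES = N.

  [0] addr=0x235 blk=35 s=3: MISS | VC []
  [1] addr=0x22e blk=34 s=2: MISS | VC []
  [2] addr=0x22b blk=34 s=2: L1-HIT | VC []
  [3] addr=0x1e9 blk=30 s=6: MISS | VC []
  [4] addr=0x39e blk=57 s=1: MISS | VC []
  [5] addr=0x233 blk=35 s=3: L1-HIT | VC []
  [6] addr=0x399 blk=57 s=1: L1-HIT | VC []
  [7] addr=0x22f blk=34 s=2: L1-HIT | VC []
  [8] addr=0x390 blk=57 s=1: L1-HIT | VC []
  [9] addr=0x110 blk=17 s=1: MISS | VC [57]
  [10] addr=0xbf blk=11 s=3: MISS | VC [57, 35]
  [11] addr=0x13e blk=19 s=3: MISS | VC [57, 35, 11]
  [12] addr=0xbd blk=11 s=3: VC-HIT | VC [57, 35, 19]
  [13] addr=0x9f blk=9 s=1: MISS | VC [57, 35, 19, 17]
  [14] addr=0x118 blk=17 s=1: VC-HIT | VC [57, 35, 19, 9]
  [15] addr=0x98 blk=9 s=1: VC-HIT | VC [57, 35, 19, 17]

MISSES = 8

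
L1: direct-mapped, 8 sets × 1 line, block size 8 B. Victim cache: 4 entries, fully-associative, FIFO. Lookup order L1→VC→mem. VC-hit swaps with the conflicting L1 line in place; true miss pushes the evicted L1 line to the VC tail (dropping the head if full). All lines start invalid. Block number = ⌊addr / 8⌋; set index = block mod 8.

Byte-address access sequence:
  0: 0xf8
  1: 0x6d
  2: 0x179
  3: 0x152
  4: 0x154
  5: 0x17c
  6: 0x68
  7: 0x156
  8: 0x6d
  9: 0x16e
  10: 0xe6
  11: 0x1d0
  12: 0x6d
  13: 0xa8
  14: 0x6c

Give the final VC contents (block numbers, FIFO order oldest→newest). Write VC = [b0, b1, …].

VC = [31, 45, 42, 21]

#0 0xf8→b31/s7 MISS; vc=[]
#1 0x6d→b13/s5 MISS; vc=[]
#2 0x179→b47/s7 MISS; vc=[31]
#3 0x152→b42/s2 MISS; vc=[31]
#4 0x154→b42/s2 L1-HIT; vc=[31]
#5 0x17c→b47/s7 L1-HIT; vc=[31]
#6 0x68→b13/s5 L1-HIT; vc=[31]
#7 0x156→b42/s2 L1-HIT; vc=[31]
#8 0x6d→b13/s5 L1-HIT; vc=[31]
#9 0x16e→b45/s5 MISS; vc=[31,13]
#10 0xe6→b28/s4 MISS; vc=[31,13]
#11 0x1d0→b58/s2 MISS; vc=[31,13,42]
#12 0x6d→b13/s5 VC-HIT; vc=[31,45,42]
#13 0xa8→b21/s5 MISS; vc=[31,45,42,13]
#14 0x6c→b13/s5 VC-HIT; vc=[31,45,42,21]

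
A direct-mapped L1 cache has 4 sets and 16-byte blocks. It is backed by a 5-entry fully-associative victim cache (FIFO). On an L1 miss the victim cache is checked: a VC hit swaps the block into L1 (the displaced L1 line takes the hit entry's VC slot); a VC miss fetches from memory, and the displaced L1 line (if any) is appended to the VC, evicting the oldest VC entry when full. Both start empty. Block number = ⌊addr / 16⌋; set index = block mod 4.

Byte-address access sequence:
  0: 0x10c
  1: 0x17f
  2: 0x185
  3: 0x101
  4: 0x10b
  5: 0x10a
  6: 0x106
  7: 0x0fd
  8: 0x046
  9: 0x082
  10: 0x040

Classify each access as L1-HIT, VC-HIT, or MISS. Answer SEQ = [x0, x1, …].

0: 0x10c (blk 16, set 0) → MISS  vc=[]
1: 0x17f (blk 23, set 3) → MISS  vc=[]
2: 0x185 (blk 24, set 0) → MISS  vc=[16]
3: 0x101 (blk 16, set 0) → VC-HIT  vc=[24]
4: 0x10b (blk 16, set 0) → L1-HIT  vc=[24]
5: 0x10a (blk 16, set 0) → L1-HIT  vc=[24]
6: 0x106 (blk 16, set 0) → L1-HIT  vc=[24]
7: 0xfd (blk 15, set 3) → MISS  vc=[24, 23]
8: 0x46 (blk 4, set 0) → MISS  vc=[24, 23, 16]
9: 0x82 (blk 8, set 0) → MISS  vc=[24, 23, 16, 4]
10: 0x40 (blk 4, set 0) → VC-HIT  vc=[24, 23, 16, 8]

SEQ = [MISS, MISS, MISS, VC-HIT, L1-HIT, L1-HIT, L1-HIT, MISS, MISS, MISS, VC-HIT]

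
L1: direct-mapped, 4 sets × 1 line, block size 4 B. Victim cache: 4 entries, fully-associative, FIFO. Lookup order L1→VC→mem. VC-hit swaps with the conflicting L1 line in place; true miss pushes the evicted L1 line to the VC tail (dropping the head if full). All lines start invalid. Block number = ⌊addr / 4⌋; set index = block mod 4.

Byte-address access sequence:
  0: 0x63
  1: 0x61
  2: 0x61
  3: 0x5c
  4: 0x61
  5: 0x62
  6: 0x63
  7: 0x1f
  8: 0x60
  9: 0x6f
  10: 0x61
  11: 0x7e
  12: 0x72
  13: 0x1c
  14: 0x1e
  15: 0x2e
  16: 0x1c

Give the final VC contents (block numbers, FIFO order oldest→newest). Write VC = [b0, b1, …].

  [0] addr=0x63 blk=24 s=0: MISS | VC []
  [1] addr=0x61 blk=24 s=0: L1-HIT | VC []
  [2] addr=0x61 blk=24 s=0: L1-HIT | VC []
  [3] addr=0x5c blk=23 s=3: MISS | VC []
  [4] addr=0x61 blk=24 s=0: L1-HIT | VC []
  [5] addr=0x62 blk=24 s=0: L1-HIT | VC []
  [6] addr=0x63 blk=24 s=0: L1-HIT | VC []
  [7] addr=0x1f blk=7 s=3: MISS | VC [23]
  [8] addr=0x60 blk=24 s=0: L1-HIT | VC [23]
  [9] addr=0x6f blk=27 s=3: MISS | VC [23, 7]
  [10] addr=0x61 blk=24 s=0: L1-HIT | VC [23, 7]
  [11] addr=0x7e blk=31 s=3: MISS | VC [23, 7, 27]
  [12] addr=0x72 blk=28 s=0: MISS | VC [23, 7, 27, 24]
  [13] addr=0x1c blk=7 s=3: VC-HIT | VC [23, 31, 27, 24]
  [14] addr=0x1e blk=7 s=3: L1-HIT | VC [23, 31, 27, 24]
  [15] addr=0x2e blk=11 s=3: MISS | VC [31, 27, 24, 7]
  [16] addr=0x1c blk=7 s=3: VC-HIT | VC [31, 27, 24, 11]

VC = [31, 27, 24, 11]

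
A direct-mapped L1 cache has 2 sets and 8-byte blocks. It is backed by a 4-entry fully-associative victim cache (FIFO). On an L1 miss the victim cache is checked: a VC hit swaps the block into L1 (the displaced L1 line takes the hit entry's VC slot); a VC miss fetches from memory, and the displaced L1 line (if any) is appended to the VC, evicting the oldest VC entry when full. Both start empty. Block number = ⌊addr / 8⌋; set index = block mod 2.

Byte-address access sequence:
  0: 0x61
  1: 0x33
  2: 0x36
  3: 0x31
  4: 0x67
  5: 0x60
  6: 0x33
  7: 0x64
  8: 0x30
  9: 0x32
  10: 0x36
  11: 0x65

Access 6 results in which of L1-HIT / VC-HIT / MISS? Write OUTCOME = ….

OUTCOME = VC-HIT

0: 0x61 (blk 12, set 0) → MISS  vc=[]
1: 0x33 (blk 6, set 0) → MISS  vc=[12]
2: 0x36 (blk 6, set 0) → L1-HIT  vc=[12]
3: 0x31 (blk 6, set 0) → L1-HIT  vc=[12]
4: 0x67 (blk 12, set 0) → VC-HIT  vc=[6]
5: 0x60 (blk 12, set 0) → L1-HIT  vc=[6]
6: 0x33 (blk 6, set 0) → VC-HIT  vc=[12]
7: 0x64 (blk 12, set 0) → VC-HIT  vc=[6]
8: 0x30 (blk 6, set 0) → VC-HIT  vc=[12]
9: 0x32 (blk 6, set 0) → L1-HIT  vc=[12]
10: 0x36 (blk 6, set 0) → L1-HIT  vc=[12]
11: 0x65 (blk 12, set 0) → VC-HIT  vc=[6]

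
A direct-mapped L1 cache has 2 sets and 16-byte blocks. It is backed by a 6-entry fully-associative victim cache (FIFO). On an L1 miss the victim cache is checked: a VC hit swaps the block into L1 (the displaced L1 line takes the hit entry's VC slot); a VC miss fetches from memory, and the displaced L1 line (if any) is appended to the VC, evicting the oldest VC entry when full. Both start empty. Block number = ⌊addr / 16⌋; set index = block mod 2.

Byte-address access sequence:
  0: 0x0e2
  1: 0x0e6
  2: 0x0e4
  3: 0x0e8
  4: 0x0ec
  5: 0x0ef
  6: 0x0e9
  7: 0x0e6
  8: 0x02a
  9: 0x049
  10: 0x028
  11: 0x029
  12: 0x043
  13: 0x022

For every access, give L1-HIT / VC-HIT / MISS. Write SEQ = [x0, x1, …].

SEQ = [MISS, L1-HIT, L1-HIT, L1-HIT, L1-HIT, L1-HIT, L1-HIT, L1-HIT, MISS, MISS, VC-HIT, L1-HIT, VC-HIT, VC-HIT]

0: 0xe2 (blk 14, set 0) → MISS  vc=[]
1: 0xe6 (blk 14, set 0) → L1-HIT  vc=[]
2: 0xe4 (blk 14, set 0) → L1-HIT  vc=[]
3: 0xe8 (blk 14, set 0) → L1-HIT  vc=[]
4: 0xec (blk 14, set 0) → L1-HIT  vc=[]
5: 0xef (blk 14, set 0) → L1-HIT  vc=[]
6: 0xe9 (blk 14, set 0) → L1-HIT  vc=[]
7: 0xe6 (blk 14, set 0) → L1-HIT  vc=[]
8: 0x2a (blk 2, set 0) → MISS  vc=[14]
9: 0x49 (blk 4, set 0) → MISS  vc=[14, 2]
10: 0x28 (blk 2, set 0) → VC-HIT  vc=[14, 4]
11: 0x29 (blk 2, set 0) → L1-HIT  vc=[14, 4]
12: 0x43 (blk 4, set 0) → VC-HIT  vc=[14, 2]
13: 0x22 (blk 2, set 0) → VC-HIT  vc=[14, 4]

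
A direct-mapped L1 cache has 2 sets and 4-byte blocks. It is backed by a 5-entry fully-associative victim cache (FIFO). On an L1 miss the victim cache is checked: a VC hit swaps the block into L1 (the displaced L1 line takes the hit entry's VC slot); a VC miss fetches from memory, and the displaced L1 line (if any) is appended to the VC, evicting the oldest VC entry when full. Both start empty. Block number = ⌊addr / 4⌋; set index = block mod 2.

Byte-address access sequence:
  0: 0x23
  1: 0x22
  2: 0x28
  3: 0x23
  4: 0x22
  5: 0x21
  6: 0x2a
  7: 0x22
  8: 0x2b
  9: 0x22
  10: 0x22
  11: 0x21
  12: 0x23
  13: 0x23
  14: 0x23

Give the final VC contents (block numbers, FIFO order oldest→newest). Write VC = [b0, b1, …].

VC = [10]

0: 0x23 (blk 8, set 0) → MISS  vc=[]
1: 0x22 (blk 8, set 0) → L1-HIT  vc=[]
2: 0x28 (blk 10, set 0) → MISS  vc=[8]
3: 0x23 (blk 8, set 0) → VC-HIT  vc=[10]
4: 0x22 (blk 8, set 0) → L1-HIT  vc=[10]
5: 0x21 (blk 8, set 0) → L1-HIT  vc=[10]
6: 0x2a (blk 10, set 0) → VC-HIT  vc=[8]
7: 0x22 (blk 8, set 0) → VC-HIT  vc=[10]
8: 0x2b (blk 10, set 0) → VC-HIT  vc=[8]
9: 0x22 (blk 8, set 0) → VC-HIT  vc=[10]
10: 0x22 (blk 8, set 0) → L1-HIT  vc=[10]
11: 0x21 (blk 8, set 0) → L1-HIT  vc=[10]
12: 0x23 (blk 8, set 0) → L1-HIT  vc=[10]
13: 0x23 (blk 8, set 0) → L1-HIT  vc=[10]
14: 0x23 (blk 8, set 0) → L1-HIT  vc=[10]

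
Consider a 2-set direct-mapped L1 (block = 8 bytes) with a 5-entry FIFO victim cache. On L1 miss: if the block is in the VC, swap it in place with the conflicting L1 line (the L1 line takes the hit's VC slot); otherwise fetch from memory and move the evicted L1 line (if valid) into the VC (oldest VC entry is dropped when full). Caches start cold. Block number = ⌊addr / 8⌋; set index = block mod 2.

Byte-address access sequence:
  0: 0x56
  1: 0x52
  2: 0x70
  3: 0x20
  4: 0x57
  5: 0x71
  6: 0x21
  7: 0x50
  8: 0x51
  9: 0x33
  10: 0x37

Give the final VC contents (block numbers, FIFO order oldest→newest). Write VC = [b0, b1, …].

  [0] addr=0x56 blk=10 s=0: MISS | VC []
  [1] addr=0x52 blk=10 s=0: L1-HIT | VC []
  [2] addr=0x70 blk=14 s=0: MISS | VC [10]
  [3] addr=0x20 blk=4 s=0: MISS | VC [10, 14]
  [4] addr=0x57 blk=10 s=0: VC-HIT | VC [4, 14]
  [5] addr=0x71 blk=14 s=0: VC-HIT | VC [4, 10]
  [6] addr=0x21 blk=4 s=0: VC-HIT | VC [14, 10]
  [7] addr=0x50 blk=10 s=0: VC-HIT | VC [14, 4]
  [8] addr=0x51 blk=10 s=0: L1-HIT | VC [14, 4]
  [9] addr=0x33 blk=6 s=0: MISS | VC [14, 4, 10]
  [10] addr=0x37 blk=6 s=0: L1-HIT | VC [14, 4, 10]

VC = [14, 4, 10]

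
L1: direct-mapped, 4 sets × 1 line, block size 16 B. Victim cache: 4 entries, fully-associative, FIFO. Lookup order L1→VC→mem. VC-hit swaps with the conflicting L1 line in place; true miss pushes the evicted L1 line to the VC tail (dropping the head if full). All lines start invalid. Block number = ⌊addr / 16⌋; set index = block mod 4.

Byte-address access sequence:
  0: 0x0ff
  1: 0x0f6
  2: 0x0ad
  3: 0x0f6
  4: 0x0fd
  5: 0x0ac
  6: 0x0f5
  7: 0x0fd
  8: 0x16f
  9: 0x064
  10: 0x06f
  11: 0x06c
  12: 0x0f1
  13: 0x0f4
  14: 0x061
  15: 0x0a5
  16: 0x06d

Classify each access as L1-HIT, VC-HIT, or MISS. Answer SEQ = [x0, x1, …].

SEQ = [MISS, L1-HIT, MISS, L1-HIT, L1-HIT, L1-HIT, L1-HIT, L1-HIT, MISS, MISS, L1-HIT, L1-HIT, L1-HIT, L1-HIT, L1-HIT, VC-HIT, VC-HIT]

0: 0xff (blk 15, set 3) → MISS  vc=[]
1: 0xf6 (blk 15, set 3) → L1-HIT  vc=[]
2: 0xad (blk 10, set 2) → MISS  vc=[]
3: 0xf6 (blk 15, set 3) → L1-HIT  vc=[]
4: 0xfd (blk 15, set 3) → L1-HIT  vc=[]
5: 0xac (blk 10, set 2) → L1-HIT  vc=[]
6: 0xf5 (blk 15, set 3) → L1-HIT  vc=[]
7: 0xfd (blk 15, set 3) → L1-HIT  vc=[]
8: 0x16f (blk 22, set 2) → MISS  vc=[10]
9: 0x64 (blk 6, set 2) → MISS  vc=[10, 22]
10: 0x6f (blk 6, set 2) → L1-HIT  vc=[10, 22]
11: 0x6c (blk 6, set 2) → L1-HIT  vc=[10, 22]
12: 0xf1 (blk 15, set 3) → L1-HIT  vc=[10, 22]
13: 0xf4 (blk 15, set 3) → L1-HIT  vc=[10, 22]
14: 0x61 (blk 6, set 2) → L1-HIT  vc=[10, 22]
15: 0xa5 (blk 10, set 2) → VC-HIT  vc=[6, 22]
16: 0x6d (blk 6, set 2) → VC-HIT  vc=[10, 22]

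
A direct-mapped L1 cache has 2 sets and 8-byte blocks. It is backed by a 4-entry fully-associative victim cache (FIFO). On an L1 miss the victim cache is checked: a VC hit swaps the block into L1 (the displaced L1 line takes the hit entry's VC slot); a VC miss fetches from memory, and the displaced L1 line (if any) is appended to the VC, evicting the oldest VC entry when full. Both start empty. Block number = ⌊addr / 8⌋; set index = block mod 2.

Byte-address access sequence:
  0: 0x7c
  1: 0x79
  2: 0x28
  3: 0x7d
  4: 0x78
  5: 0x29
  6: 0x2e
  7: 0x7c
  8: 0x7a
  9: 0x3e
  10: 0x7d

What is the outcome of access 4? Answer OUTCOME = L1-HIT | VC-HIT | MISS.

OUTCOME = L1-HIT

0: 0x7c (blk 15, set 1) → MISS  vc=[]
1: 0x79 (blk 15, set 1) → L1-HIT  vc=[]
2: 0x28 (blk 5, set 1) → MISS  vc=[15]
3: 0x7d (blk 15, set 1) → VC-HIT  vc=[5]
4: 0x78 (blk 15, set 1) → L1-HIT  vc=[5]
5: 0x29 (blk 5, set 1) → VC-HIT  vc=[15]
6: 0x2e (blk 5, set 1) → L1-HIT  vc=[15]
7: 0x7c (blk 15, set 1) → VC-HIT  vc=[5]
8: 0x7a (blk 15, set 1) → L1-HIT  vc=[5]
9: 0x3e (blk 7, set 1) → MISS  vc=[5, 15]
10: 0x7d (blk 15, set 1) → VC-HIT  vc=[5, 7]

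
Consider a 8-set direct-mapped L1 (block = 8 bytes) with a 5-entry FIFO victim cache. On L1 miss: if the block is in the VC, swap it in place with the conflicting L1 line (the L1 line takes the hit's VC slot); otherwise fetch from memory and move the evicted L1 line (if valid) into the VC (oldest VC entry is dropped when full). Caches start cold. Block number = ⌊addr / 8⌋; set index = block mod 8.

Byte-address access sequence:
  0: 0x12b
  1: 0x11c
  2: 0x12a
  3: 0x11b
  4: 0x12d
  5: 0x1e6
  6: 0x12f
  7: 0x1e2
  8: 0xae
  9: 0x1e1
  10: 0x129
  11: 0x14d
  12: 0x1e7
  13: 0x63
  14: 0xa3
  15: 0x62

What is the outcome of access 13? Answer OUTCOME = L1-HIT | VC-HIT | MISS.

OUTCOME = MISS

#0 0x12b→b37/s5 MISS; vc=[]
#1 0x11c→b35/s3 MISS; vc=[]
#2 0x12a→b37/s5 L1-HIT; vc=[]
#3 0x11b→b35/s3 L1-HIT; vc=[]
#4 0x12d→b37/s5 L1-HIT; vc=[]
#5 0x1e6→b60/s4 MISS; vc=[]
#6 0x12f→b37/s5 L1-HIT; vc=[]
#7 0x1e2→b60/s4 L1-HIT; vc=[]
#8 0xae→b21/s5 MISS; vc=[37]
#9 0x1e1→b60/s4 L1-HIT; vc=[37]
#10 0x129→b37/s5 VC-HIT; vc=[21]
#11 0x14d→b41/s1 MISS; vc=[21]
#12 0x1e7→b60/s4 L1-HIT; vc=[21]
#13 0x63→b12/s4 MISS; vc=[21,60]
#14 0xa3→b20/s4 MISS; vc=[21,60,12]
#15 0x62→b12/s4 VC-HIT; vc=[21,60,20]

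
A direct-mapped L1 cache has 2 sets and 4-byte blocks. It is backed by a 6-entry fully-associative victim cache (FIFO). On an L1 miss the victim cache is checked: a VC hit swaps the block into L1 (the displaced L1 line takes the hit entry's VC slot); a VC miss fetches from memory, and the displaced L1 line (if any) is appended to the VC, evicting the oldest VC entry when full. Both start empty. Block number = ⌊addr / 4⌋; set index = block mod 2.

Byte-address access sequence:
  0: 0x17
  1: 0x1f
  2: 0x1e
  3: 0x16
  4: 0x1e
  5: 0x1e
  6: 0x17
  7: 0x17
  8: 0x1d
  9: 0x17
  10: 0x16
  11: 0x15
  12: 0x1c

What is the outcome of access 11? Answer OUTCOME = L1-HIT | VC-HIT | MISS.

  [0] addr=0x17 blk=5 s=1: MISS | VC []
  [1] addr=0x1f blk=7 s=1: MISS | VC [5]
  [2] addr=0x1e blk=7 s=1: L1-HIT | VC [5]
  [3] addr=0x16 blk=5 s=1: VC-HIT | VC [7]
  [4] addr=0x1e blk=7 s=1: VC-HIT | VC [5]
  [5] addr=0x1e blk=7 s=1: L1-HIT | VC [5]
  [6] addr=0x17 blk=5 s=1: VC-HIT | VC [7]
  [7] addr=0x17 blk=5 s=1: L1-HIT | VC [7]
  [8] addr=0x1d blk=7 s=1: VC-HIT | VC [5]
  [9] addr=0x17 blk=5 s=1: VC-HIT | VC [7]
  [10] addr=0x16 blk=5 s=1: L1-HIT | VC [7]
  [11] addr=0x15 blk=5 s=1: L1-HIT | VC [7]
  [12] addr=0x1c blk=7 s=1: VC-HIT | VC [5]

OUTCOME = L1-HIT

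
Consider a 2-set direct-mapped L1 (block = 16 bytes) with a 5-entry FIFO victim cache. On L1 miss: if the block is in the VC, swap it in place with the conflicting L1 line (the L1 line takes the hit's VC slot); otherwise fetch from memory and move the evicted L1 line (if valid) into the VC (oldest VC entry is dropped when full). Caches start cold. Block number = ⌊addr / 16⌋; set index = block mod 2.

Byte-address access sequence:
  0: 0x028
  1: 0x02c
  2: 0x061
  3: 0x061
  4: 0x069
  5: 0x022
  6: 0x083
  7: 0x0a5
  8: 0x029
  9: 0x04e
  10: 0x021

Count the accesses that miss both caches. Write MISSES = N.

#0 0x28→b2/s0 MISS; vc=[]
#1 0x2c→b2/s0 L1-HIT; vc=[]
#2 0x61→b6/s0 MISS; vc=[2]
#3 0x61→b6/s0 L1-HIT; vc=[2]
#4 0x69→b6/s0 L1-HIT; vc=[2]
#5 0x22→b2/s0 VC-HIT; vc=[6]
#6 0x83→b8/s0 MISS; vc=[6,2]
#7 0xa5→b10/s0 MISS; vc=[6,2,8]
#8 0x29→b2/s0 VC-HIT; vc=[6,10,8]
#9 0x4e→b4/s0 MISS; vc=[6,10,8,2]
#10 0x21→b2/s0 VC-HIT; vc=[6,10,8,4]

MISSES = 5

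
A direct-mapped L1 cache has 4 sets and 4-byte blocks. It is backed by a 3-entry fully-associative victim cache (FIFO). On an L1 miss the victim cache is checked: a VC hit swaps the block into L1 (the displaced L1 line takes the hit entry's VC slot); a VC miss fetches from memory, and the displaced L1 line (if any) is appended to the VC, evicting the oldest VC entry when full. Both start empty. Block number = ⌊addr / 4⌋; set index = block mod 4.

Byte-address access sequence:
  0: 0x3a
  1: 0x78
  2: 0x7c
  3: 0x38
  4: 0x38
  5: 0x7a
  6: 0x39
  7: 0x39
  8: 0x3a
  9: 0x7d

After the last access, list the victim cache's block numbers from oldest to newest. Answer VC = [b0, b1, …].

VC = [30]

0: 0x3a (blk 14, set 2) → MISS  vc=[]
1: 0x78 (blk 30, set 2) → MISS  vc=[14]
2: 0x7c (blk 31, set 3) → MISS  vc=[14]
3: 0x38 (blk 14, set 2) → VC-HIT  vc=[30]
4: 0x38 (blk 14, set 2) → L1-HIT  vc=[30]
5: 0x7a (blk 30, set 2) → VC-HIT  vc=[14]
6: 0x39 (blk 14, set 2) → VC-HIT  vc=[30]
7: 0x39 (blk 14, set 2) → L1-HIT  vc=[30]
8: 0x3a (blk 14, set 2) → L1-HIT  vc=[30]
9: 0x7d (blk 31, set 3) → L1-HIT  vc=[30]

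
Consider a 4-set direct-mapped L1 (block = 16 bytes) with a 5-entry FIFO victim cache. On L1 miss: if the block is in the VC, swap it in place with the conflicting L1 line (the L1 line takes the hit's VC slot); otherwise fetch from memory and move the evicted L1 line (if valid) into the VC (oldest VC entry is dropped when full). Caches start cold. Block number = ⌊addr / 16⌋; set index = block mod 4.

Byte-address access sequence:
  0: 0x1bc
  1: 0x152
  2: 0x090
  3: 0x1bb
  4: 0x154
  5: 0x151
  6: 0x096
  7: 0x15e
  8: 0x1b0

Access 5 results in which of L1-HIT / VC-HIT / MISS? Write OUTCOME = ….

#0 0x1bc→b27/s3 MISS; vc=[]
#1 0x152→b21/s1 MISS; vc=[]
#2 0x90→b9/s1 MISS; vc=[21]
#3 0x1bb→b27/s3 L1-HIT; vc=[21]
#4 0x154→b21/s1 VC-HIT; vc=[9]
#5 0x151→b21/s1 L1-HIT; vc=[9]
#6 0x96→b9/s1 VC-HIT; vc=[21]
#7 0x15e→b21/s1 VC-HIT; vc=[9]
#8 0x1b0→b27/s3 L1-HIT; vc=[9]

OUTCOME = L1-HIT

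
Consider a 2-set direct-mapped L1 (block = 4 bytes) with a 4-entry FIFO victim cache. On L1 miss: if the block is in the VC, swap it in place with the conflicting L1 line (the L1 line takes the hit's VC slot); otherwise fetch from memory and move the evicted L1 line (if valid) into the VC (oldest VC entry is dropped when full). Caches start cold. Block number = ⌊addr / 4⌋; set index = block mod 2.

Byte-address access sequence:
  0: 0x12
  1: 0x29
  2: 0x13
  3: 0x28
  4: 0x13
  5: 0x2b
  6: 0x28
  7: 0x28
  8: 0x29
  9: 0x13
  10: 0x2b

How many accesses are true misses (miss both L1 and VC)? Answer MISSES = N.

0: 0x12 (blk 4, set 0) → MISS  vc=[]
1: 0x29 (blk 10, set 0) → MISS  vc=[4]
2: 0x13 (blk 4, set 0) → VC-HIT  vc=[10]
3: 0x28 (blk 10, set 0) → VC-HIT  vc=[4]
4: 0x13 (blk 4, set 0) → VC-HIT  vc=[10]
5: 0x2b (blk 10, set 0) → VC-HIT  vc=[4]
6: 0x28 (blk 10, set 0) → L1-HIT  vc=[4]
7: 0x28 (blk 10, set 0) → L1-HIT  vc=[4]
8: 0x29 (blk 10, set 0) → L1-HIT  vc=[4]
9: 0x13 (blk 4, set 0) → VC-HIT  vc=[10]
10: 0x2b (blk 10, set 0) → VC-HIT  vc=[4]

MISSES = 2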